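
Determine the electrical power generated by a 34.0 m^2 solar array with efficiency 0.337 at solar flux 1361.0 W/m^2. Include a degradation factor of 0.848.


P = area * eta * S * degradation
P = 34.0 * 0.337 * 1361.0 * 0.848
P = 13223.9986 W

13223.9986 W


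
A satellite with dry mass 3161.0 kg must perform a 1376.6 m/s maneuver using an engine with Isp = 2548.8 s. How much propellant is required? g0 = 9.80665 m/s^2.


ve = Isp * g0 = 2548.8 * 9.80665 = 24995.189520 m/s
mass ratio = exp(dv/ve) = exp(1376.6/24995.189520) = 1.05661943
m_prop = m_dry * (mr - 1) = 3161.0 * (1.05661943 - 1)
m_prop = 178.9740 kg

178.9740 kg


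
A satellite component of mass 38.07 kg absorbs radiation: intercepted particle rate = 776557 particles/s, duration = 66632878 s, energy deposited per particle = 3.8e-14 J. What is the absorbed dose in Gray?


Total energy deposited = rate * time * E_per
  = 776557 * 66632878 * 3.8e-14 = 1.9663 J
Dose = E_total / mass = 1.9663 / 38.07
Dose = 0.05164908 Gy

0.0516 Gy


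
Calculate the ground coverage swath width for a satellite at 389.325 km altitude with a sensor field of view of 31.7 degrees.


FOV = 31.7 deg = 0.5532694 rad
swath = 2 * alt * tan(FOV/2) = 2 * 389.325 * tan(0.2766347)
swath = 2 * 389.325 * 0.2839143
swath = 221.0698 km

221.0698 km


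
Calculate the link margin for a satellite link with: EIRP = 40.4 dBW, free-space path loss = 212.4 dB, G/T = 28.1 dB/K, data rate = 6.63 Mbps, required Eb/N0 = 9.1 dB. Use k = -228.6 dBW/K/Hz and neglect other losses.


C/N0 = EIRP - FSPL + G/T - k = 40.4 - 212.4 + 28.1 - (-228.6)
C/N0 = 84.7000 dB-Hz
R_b = 6.63 Mbps = 6.63e+06 bps -> 10*log10(R_b) = 68.2151 dB-Hz
Eb/N0 = C/N0 - 10*log10(R_b) = 84.7000 - 68.2151 = 16.4849 dB
Margin = Eb/N0 - Eb/N0_req = 16.4849 - 9.1 = 7.3849 dB (link closes)

7.3849 dB


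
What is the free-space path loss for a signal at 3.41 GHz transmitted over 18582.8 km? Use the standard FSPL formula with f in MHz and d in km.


f = 3.41 GHz = 3410.0000 MHz
d = 18582.8 km
FSPL = 32.44 + 20*log10(3410.0000) + 20*log10(18582.8)
FSPL = 32.44 + 70.6551 + 85.3822
FSPL = 188.4773 dB

188.4773 dB


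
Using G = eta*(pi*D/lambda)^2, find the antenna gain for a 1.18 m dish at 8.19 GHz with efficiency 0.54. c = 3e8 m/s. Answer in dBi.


lambda = c/f = 3e8 / 8.19e+09 = 0.03663004 m
G = eta*(pi*D/lambda)^2 = 0.54*(pi*1.18/0.03663004)^2
G = 5530.7345 (linear)
G = 10*log10(5530.7345) = 37.4278 dBi

37.4278 dBi


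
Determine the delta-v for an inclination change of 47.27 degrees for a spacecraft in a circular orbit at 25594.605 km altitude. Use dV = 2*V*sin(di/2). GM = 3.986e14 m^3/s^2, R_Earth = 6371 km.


r = 31965.6050 km = 3.1965605e+07 m
V = sqrt(mu/r) = 3531.2396 m/s
di = 47.27 deg = 0.8250171 rad
dV = 2*V*sin(di/2) = 2*3531.2396*sin(0.4125086)
dV = 2831.4096 m/s = 2.8314 km/s

2.8314 km/s


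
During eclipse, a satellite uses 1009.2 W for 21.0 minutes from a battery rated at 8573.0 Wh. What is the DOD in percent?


E_used = P * t / 60 = 1009.2 * 21.0 / 60 = 353.2200 Wh
DOD = E_used / E_total * 100 = 353.2200 / 8573.0 * 100
DOD = 4.1201 %

4.1201 %


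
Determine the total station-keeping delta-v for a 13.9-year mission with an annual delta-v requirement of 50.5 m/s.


dV = rate * years = 50.5 * 13.9
dV = 701.9500 m/s

701.9500 m/s


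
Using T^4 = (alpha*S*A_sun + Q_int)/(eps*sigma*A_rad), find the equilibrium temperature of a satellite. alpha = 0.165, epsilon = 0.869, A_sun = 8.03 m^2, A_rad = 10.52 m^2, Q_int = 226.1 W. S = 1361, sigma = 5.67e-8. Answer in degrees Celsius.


Numerator = alpha*S*A_sun + Q_int = 0.165*1361*8.03 + 226.1 = 2029.3569 W
Denominator = eps*sigma*A_rad = 0.869*5.67e-8*10.52 = 5.183446e-07 W/K^4
T^4 = 3.915073e+09 K^4
T = 250.1410 K = -23.0090 C

-23.0090 degrees Celsius


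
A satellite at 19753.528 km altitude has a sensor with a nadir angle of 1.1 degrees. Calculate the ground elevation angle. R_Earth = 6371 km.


r = R_E + alt = 26124.5280 km
Law of sines in the satellite / Earth-center / ground-point triangle:
  sin(nadir)/R_E = sin(90 + el)/r  =>  cos(el) = (r/R_E)*sin(nadir)
cos(el) = (26124.5280 / 6371.0000) * sin(1.1 deg) = 0.07871984
el = arccos(0.07871984) = 85.4850 deg
(Earth-central angle = 90 - nadir - el = 3.4150 deg)

85.4850 degrees


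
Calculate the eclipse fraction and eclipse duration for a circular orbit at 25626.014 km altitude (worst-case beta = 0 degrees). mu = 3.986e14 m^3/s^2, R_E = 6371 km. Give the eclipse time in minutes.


r = 31997.0140 km
T = 949.3452 min
Eclipse fraction = arcsin(R_E/r)/pi = arcsin(6371.0000/31997.0140)/pi
= arcsin(0.1991123)/pi = 0.06380586
Eclipse duration = 0.06380586 * 949.3452 = 60.5738 min

60.5738 minutes


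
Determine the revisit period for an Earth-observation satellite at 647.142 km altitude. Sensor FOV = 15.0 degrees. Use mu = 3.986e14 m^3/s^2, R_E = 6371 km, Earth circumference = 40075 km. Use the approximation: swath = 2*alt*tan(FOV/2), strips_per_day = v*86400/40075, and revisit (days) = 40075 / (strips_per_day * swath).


swath = 2*647.142*tan(0.1308997) = 170.3957 km
v = sqrt(mu/r) = 7536.2895 m/s = 7.5363 km/s
strips/day = v*86400/40075 = 7.5363*86400/40075 = 16.2479
coverage/day = strips * swath = 16.2479 * 170.3957 = 2768.5761 km
revisit = 40075 / 2768.5761 = 14.4749 days

14.4749 days


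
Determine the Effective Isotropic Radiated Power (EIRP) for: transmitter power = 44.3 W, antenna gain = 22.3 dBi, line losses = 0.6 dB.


Pt = 44.3 W = 16.4640 dBW
EIRP = Pt_dBW + Gt - losses = 16.4640 + 22.3 - 0.6 = 38.1640 dBW

38.1640 dBW


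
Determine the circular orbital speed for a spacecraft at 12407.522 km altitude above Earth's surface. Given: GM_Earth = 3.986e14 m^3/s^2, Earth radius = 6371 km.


r = R_E + alt = 6371.0 + 12407.522 = 18778.5220 km = 1.8778522e+07 m
v = sqrt(mu/r) = sqrt(3.986e14 / 1.8778522e+07) = 4607.2093 m/s = 4.6072 km/s

4.6072 km/s


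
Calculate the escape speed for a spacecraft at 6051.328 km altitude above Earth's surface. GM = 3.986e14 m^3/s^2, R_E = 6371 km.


r = 6371.0 + 6051.328 = 12422.3280 km = 1.2422328e+07 m
v_esc = sqrt(2*mu/r) = sqrt(2*3.986e14 / 1.2422328e+07)
v_esc = 8010.9155 m/s = 8.0109 km/s

8.0109 km/s


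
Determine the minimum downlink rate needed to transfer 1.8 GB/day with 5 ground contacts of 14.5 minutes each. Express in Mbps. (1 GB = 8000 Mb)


total contact time = 5 * 14.5 * 60 = 4350.0000 s
data = 1.8 GB = 14400.0000 Mb
rate = 14400.0000 / 4350.0000 = 3.3103 Mbps

3.3103 Mbps


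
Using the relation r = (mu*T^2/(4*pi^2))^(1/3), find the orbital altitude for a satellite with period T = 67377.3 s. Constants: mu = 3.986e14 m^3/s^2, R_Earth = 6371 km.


T = 67377.3 s
r = (mu*T^2/(4*pi^2))^(1/3) = (3.986e14 * 67377.3^2 / (4*pi^2))^(1/3)
r = 3.5787793e+07 m = 35787.7934 km
alt = r - R_E = 35787.7934 - 6371 = 29416.7934 km

29416.7934 km


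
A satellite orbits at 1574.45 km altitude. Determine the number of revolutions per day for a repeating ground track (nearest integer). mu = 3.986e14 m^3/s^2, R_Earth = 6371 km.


r = 7.94545e+06 m
T = 2*pi*sqrt(r^3/mu) = 7048.3745 s = 117.4729 min
revs/day = 1440 / 117.4729 = 12.2581
Rounded: 12 revolutions per day

12 revolutions per day


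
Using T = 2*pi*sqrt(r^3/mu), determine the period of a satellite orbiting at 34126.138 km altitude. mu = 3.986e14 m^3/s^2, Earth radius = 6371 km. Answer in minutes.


r = 40497.1380 km = 4.0497138e+07 m
T = 2*pi*sqrt(r^3/mu) = 2*pi*sqrt(6.6416043e+22 / 3.986e14)
T = 81105.0169 s = 1351.7503 min

1351.7503 minutes


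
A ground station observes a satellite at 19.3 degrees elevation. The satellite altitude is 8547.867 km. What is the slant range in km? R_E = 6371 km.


h = 8547.867 km, el = 19.3 deg
d = -R_E*sin(el) + sqrt((R_E*sin(el))^2 + 2*R_E*h + h^2)
d = -6371.0000*sin(0.3368485) + sqrt((6371.0000*0.3305144)^2 + 2*6371.0000*8547.867 + 8547.867^2)
d = 11547.7522 km

11547.7522 km


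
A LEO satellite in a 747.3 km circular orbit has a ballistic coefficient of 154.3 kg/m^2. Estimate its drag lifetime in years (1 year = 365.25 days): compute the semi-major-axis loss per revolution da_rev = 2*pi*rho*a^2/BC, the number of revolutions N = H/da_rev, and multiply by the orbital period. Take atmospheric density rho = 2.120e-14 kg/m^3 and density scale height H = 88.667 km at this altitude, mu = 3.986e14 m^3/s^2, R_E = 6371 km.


a = R_E + alt = 7118.3000 km = 7.1183e+06 m
da_rev = 2*pi*rho*a^2/BC = 2*pi*2.120e-14*(7.1183e+06)^2/154.3 = 0.0437423769 m per revolution
N = H/da_rev = 88667.0000 m / 0.0437423769 m = 2.0270275e+06 revolutions
P = 2*pi*sqrt(a^3/mu) = 5976.8954 s
lifetime = N*P = 2.0270275e+06 * 5976.8954 = 1.2115331e+10 s = 140223.7400 days
years = 140223.7400 / 365.25 = 383.9117 years

383.9117 years


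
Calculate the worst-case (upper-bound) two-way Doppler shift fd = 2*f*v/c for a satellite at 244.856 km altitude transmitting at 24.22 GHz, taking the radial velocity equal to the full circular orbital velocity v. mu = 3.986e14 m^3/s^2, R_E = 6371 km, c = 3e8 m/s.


r = 6.615856e+06 m
v = sqrt(mu/r) = 7762.0355 m/s (worst-case radial velocity)
f = 24.22 GHz = 2.422e+10 Hz
fd = 2*f*v/c = 2*2.422e+10*7762.0355/3.0e+08
fd = 1.25331e+06 Hz

1.2533e+06 Hz


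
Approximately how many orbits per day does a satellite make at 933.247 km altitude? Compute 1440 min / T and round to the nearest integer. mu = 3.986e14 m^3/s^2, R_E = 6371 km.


r = 7.304247e+06 m
T = 2*pi*sqrt(r^3/mu) = 6212.6144 s = 103.5436 min
revs/day = 1440 / 103.5436 = 13.9072
Rounded: 14 revolutions per day

14 revolutions per day


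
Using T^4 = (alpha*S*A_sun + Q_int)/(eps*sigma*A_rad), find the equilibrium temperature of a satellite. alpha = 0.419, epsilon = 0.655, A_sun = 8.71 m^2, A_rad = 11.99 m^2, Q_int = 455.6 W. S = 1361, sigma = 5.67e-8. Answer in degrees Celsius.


Numerator = alpha*S*A_sun + Q_int = 0.419*1361*8.71 + 455.6 = 5422.5559 W
Denominator = eps*sigma*A_rad = 0.655*5.67e-8*11.99 = 4.4529061e-07 W/K^4
T^4 = 1.2177566e+10 K^4
T = 332.1927 K = 59.0427 C

59.0427 degrees Celsius


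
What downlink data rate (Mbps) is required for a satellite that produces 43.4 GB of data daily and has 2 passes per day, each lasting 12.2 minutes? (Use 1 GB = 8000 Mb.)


total contact time = 2 * 12.2 * 60 = 1464.0000 s
data = 43.4 GB = 347200.0000 Mb
rate = 347200.0000 / 1464.0000 = 237.1585 Mbps

237.1585 Mbps


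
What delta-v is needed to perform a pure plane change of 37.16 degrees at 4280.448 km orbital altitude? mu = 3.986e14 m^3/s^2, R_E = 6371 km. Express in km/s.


r = 10651.4480 km = 1.0651448e+07 m
V = sqrt(mu/r) = 6117.3640 m/s
di = 37.16 deg = 0.6485644 rad
dV = 2*V*sin(di/2) = 2*6117.3640*sin(0.3242822)
dV = 3898.3325 m/s = 3.8983 km/s

3.8983 km/s


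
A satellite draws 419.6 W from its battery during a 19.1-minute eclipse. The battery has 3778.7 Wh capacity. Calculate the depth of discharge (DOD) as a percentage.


E_used = P * t / 60 = 419.6 * 19.1 / 60 = 133.5727 Wh
DOD = E_used / E_total * 100 = 133.5727 / 3778.7 * 100
DOD = 3.5349 %

3.5349 %


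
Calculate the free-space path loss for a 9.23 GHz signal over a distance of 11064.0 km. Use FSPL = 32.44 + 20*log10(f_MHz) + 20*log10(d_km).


f = 9.23 GHz = 9230.0000 MHz
d = 11064.0 km
FSPL = 32.44 + 20*log10(9230.0000) + 20*log10(11064.0)
FSPL = 32.44 + 79.3040 + 80.8782
FSPL = 192.6223 dB

192.6223 dB


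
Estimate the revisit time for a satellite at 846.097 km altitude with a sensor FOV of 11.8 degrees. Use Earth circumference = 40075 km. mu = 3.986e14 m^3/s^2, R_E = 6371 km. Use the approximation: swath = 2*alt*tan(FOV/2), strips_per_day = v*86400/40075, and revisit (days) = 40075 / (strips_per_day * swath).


swath = 2*846.097*tan(0.1029744) = 174.8712 km
v = sqrt(mu/r) = 7431.6864 m/s = 7.4317 km/s
strips/day = v*86400/40075 = 7.4317*86400/40075 = 16.0224
coverage/day = strips * swath = 16.0224 * 174.8712 = 2801.8571 km
revisit = 40075 / 2801.8571 = 14.3030 days

14.3030 days


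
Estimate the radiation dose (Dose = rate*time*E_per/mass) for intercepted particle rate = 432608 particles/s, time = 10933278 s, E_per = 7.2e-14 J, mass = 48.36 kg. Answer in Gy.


Total energy deposited = rate * time * E_per
  = 432608 * 10933278 * 7.2e-14 = 0.3405473 J
Dose = E_total / mass = 0.3405473 / 48.36
Dose = 0.007041921 Gy

0.0070 Gy


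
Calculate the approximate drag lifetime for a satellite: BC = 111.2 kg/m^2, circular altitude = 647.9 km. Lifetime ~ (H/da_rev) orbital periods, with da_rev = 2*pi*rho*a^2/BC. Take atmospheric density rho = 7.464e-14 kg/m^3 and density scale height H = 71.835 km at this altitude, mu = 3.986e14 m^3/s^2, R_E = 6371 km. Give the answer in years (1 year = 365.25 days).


a = R_E + alt = 7018.9000 km = 7.0189e+06 m
da_rev = 2*pi*rho*a^2/BC = 2*pi*7.464e-14*(7.0189e+06)^2/111.2 = 0.207770948 m per revolution
N = H/da_rev = 71835.0000 m / 0.207770948 m = 345741.3109 revolutions
P = 2*pi*sqrt(a^3/mu) = 5852.1413 s
lifetime = N*P = 345741.3109 * 5852.1413 = 2.023327e+09 s = 23418.1366 days
years = 23418.1366 / 365.25 = 64.1154 years

64.1154 years


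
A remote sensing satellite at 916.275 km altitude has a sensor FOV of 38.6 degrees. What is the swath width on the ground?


FOV = 38.6 deg = 0.6736971 rad
swath = 2 * alt * tan(FOV/2) = 2 * 916.275 * tan(0.3368485)
swath = 2 * 916.275 * 0.350195
swath = 641.7499 km

641.7499 km


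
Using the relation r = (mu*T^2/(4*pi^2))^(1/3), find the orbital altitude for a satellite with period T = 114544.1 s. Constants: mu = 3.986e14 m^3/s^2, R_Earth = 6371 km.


T = 114544.1 s
r = (mu*T^2/(4*pi^2))^(1/3) = (3.986e14 * 114544.1^2 / (4*pi^2))^(1/3)
r = 5.0977007e+07 m = 50977.0072 km
alt = r - R_E = 50977.0072 - 6371 = 44606.0072 km

44606.0072 km


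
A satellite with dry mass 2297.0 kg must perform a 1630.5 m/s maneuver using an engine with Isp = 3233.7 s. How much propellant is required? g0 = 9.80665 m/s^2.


ve = Isp * g0 = 3233.7 * 9.80665 = 31711.764105 m/s
mass ratio = exp(dv/ve) = exp(1630.5/31711.764105) = 1.05276101
m_prop = m_dry * (mr - 1) = 2297.0 * (1.05276101 - 1)
m_prop = 121.1920 kg

121.1920 kg


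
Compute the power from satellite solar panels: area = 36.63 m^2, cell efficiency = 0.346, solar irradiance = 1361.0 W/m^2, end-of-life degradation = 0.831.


P = area * eta * S * degradation
P = 36.63 * 0.346 * 1361.0 * 0.831
P = 14334.1573 W

14334.1573 W


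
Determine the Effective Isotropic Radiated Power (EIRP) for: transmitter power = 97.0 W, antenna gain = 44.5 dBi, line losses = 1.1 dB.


Pt = 97.0 W = 19.8677 dBW
EIRP = Pt_dBW + Gt - losses = 19.8677 + 44.5 - 1.1 = 63.2677 dBW

63.2677 dBW


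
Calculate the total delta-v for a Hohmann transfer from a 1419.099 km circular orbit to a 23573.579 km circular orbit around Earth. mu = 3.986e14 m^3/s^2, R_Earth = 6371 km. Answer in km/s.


r1 = 7790.0990 km = 7.790099e+06 m
r2 = 29944.5790 km = 2.9944579e+07 m
dv1 = sqrt(mu/r1)*(sqrt(2*r2/(r1+r2)) - 1) = 1858.4328 m/s
dv2 = sqrt(mu/r2)*(1 - sqrt(2*r1/(r1+r2))) = 1304.0920 m/s
total dv = |dv1| + |dv2| = 1858.4328 + 1304.0920 = 3162.5248 m/s = 3.1625 km/s

3.1625 km/s


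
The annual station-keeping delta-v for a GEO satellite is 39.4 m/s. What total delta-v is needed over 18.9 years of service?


dV = rate * years = 39.4 * 18.9
dV = 744.6600 m/s

744.6600 m/s


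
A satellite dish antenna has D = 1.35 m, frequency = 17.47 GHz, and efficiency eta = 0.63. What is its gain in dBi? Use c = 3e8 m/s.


lambda = c/f = 3e8 / 1.747e+10 = 0.0171723 m
G = eta*(pi*D/lambda)^2 = 0.63*(pi*1.35/0.0171723)^2
G = 38428.2965 (linear)
G = 10*log10(38428.2965) = 45.8465 dBi

45.8465 dBi


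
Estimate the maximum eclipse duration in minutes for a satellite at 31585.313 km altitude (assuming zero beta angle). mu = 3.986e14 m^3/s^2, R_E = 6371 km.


r = 37956.3130 km
T = 1226.5521 min
Eclipse fraction = arcsin(R_E/r)/pi = arcsin(6371.0000/37956.3130)/pi
= arcsin(0.1678509)/pi = 0.05368271
Eclipse duration = 0.05368271 * 1226.5521 = 65.8446 min

65.8446 minutes


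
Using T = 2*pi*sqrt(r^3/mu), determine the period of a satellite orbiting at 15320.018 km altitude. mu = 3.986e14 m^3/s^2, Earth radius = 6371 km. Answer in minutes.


r = 21691.0180 km = 2.1691018e+07 m
T = 2*pi*sqrt(r^3/mu) = 2*pi*sqrt(1.020563e+22 / 3.986e14)
T = 31792.9717 s = 529.8829 min

529.8829 minutes


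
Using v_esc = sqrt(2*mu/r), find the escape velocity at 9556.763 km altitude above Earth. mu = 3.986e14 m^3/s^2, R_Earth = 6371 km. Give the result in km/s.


r = 6371.0 + 9556.763 = 15927.7630 km = 1.5927763e+07 m
v_esc = sqrt(2*mu/r) = sqrt(2*3.986e14 / 1.5927763e+07)
v_esc = 7074.6711 m/s = 7.0747 km/s

7.0747 km/s


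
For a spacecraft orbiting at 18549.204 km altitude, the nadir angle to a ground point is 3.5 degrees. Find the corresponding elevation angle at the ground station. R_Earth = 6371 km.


r = R_E + alt = 24920.2040 km
Law of sines in the satellite / Earth-center / ground-point triangle:
  sin(nadir)/R_E = sin(90 + el)/r  =>  cos(el) = (r/R_E)*sin(nadir)
cos(el) = (24920.2040 / 6371.0000) * sin(3.5 deg) = 0.2387917
el = arccos(0.2387917) = 76.1848 deg
(Earth-central angle = 90 - nadir - el = 10.3152 deg)

76.1848 degrees


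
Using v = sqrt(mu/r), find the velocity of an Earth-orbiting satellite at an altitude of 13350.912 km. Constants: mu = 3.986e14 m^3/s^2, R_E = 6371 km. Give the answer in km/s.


r = R_E + alt = 6371.0 + 13350.912 = 19721.9120 km = 1.9721912e+07 m
v = sqrt(mu/r) = sqrt(3.986e14 / 1.9721912e+07) = 4495.6670 m/s = 4.4957 km/s

4.4957 km/s


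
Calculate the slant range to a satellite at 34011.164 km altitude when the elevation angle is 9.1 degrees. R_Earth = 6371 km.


h = 34011.164 km, el = 9.1 deg
d = -R_E*sin(el) + sqrt((R_E*sin(el))^2 + 2*R_E*h + h^2)
d = -6371.0000*sin(0.158825) + sqrt((6371.0000*0.1581581)^2 + 2*6371.0000*34011.164 + 34011.164^2)
d = 38881.5318 km

38881.5318 km


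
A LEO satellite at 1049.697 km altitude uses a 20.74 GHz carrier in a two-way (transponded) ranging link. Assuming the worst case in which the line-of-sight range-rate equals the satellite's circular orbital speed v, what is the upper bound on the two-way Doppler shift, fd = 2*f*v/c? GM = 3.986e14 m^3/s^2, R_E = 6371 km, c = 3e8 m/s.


r = 7.420697e+06 m
v = sqrt(mu/r) = 7329.0266 m/s (worst-case radial velocity)
f = 20.74 GHz = 2.074e+10 Hz
fd = 2*f*v/c = 2*2.074e+10*7329.0266/3.0e+08
fd = 1.0133601e+06 Hz

1.0134e+06 Hz


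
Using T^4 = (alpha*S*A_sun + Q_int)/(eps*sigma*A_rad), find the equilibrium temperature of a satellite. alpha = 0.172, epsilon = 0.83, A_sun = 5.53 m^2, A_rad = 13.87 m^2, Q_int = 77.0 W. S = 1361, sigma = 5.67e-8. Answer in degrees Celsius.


Numerator = alpha*S*A_sun + Q_int = 0.172*1361*5.53 + 77.0 = 1371.5288 W
Denominator = eps*sigma*A_rad = 0.83*5.67e-8*13.87 = 6.5273607e-07 W/K^4
T^4 = 2.1011996e+09 K^4
T = 214.1001 K = -59.0499 C

-59.0499 degrees Celsius


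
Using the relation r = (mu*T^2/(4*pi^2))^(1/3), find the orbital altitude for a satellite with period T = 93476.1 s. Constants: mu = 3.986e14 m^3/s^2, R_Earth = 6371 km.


T = 93476.1 s
r = (mu*T^2/(4*pi^2))^(1/3) = (3.986e14 * 93476.1^2 / (4*pi^2))^(1/3)
r = 4.4517036e+07 m = 44517.0362 km
alt = r - R_E = 44517.0362 - 6371 = 38146.0362 km

38146.0362 km


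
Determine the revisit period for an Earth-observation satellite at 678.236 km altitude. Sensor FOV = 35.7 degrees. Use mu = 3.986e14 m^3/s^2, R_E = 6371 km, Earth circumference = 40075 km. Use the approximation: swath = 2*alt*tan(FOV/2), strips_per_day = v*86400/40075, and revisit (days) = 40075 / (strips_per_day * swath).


swath = 2*678.236*tan(0.3115413) = 436.8216 km
v = sqrt(mu/r) = 7519.6499 m/s = 7.5196 km/s
strips/day = v*86400/40075 = 7.5196*86400/40075 = 16.2120
coverage/day = strips * swath = 16.2120 * 436.8216 = 7081.7728 km
revisit = 40075 / 7081.7728 = 5.6589 days

5.6589 days


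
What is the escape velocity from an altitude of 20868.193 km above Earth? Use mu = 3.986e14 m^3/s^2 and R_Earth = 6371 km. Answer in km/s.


r = 6371.0 + 20868.193 = 27239.1930 km = 2.7239193e+07 m
v_esc = sqrt(2*mu/r) = sqrt(2*3.986e14 / 2.7239193e+07)
v_esc = 5409.8662 m/s = 5.4099 km/s

5.4099 km/s


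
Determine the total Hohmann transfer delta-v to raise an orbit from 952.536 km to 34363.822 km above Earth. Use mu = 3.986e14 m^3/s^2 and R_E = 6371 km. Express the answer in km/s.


r1 = 7323.5360 km = 7.323536e+06 m
r2 = 40734.8220 km = 4.0734822e+07 m
dv1 = sqrt(mu/r1)*(sqrt(2*r2/(r1+r2)) - 1) = 2228.0544 m/s
dv2 = sqrt(mu/r2)*(1 - sqrt(2*r1/(r1+r2))) = 1401.1991 m/s
total dv = |dv1| + |dv2| = 2228.0544 + 1401.1991 = 3629.2534 m/s = 3.6293 km/s

3.6293 km/s


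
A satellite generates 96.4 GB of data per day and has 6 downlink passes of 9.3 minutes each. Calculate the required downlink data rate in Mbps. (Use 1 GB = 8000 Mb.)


total contact time = 6 * 9.3 * 60 = 3348.0000 s
data = 96.4 GB = 771200.0000 Mb
rate = 771200.0000 / 3348.0000 = 230.3465 Mbps

230.3465 Mbps


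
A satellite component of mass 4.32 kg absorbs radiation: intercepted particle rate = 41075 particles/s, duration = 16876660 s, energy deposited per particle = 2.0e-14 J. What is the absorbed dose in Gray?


Total energy deposited = rate * time * E_per
  = 41075 * 16876660 * 2.0e-14 = 0.01386418 J
Dose = E_total / mass = 0.01386418 / 4.32
Dose = 0.0032093 Gy

0.0032 Gy


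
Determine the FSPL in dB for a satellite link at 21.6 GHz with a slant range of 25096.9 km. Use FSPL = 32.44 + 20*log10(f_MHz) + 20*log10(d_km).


f = 21.6 GHz = 21600.0000 MHz
d = 25096.9 km
FSPL = 32.44 + 20*log10(21600.0000) + 20*log10(25096.9)
FSPL = 32.44 + 86.6891 + 87.9924
FSPL = 207.1215 dB

207.1215 dB


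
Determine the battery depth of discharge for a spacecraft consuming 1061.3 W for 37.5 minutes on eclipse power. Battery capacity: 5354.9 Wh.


E_used = P * t / 60 = 1061.3 * 37.5 / 60 = 663.3125 Wh
DOD = E_used / E_total * 100 = 663.3125 / 5354.9 * 100
DOD = 12.3870 %

12.3870 %


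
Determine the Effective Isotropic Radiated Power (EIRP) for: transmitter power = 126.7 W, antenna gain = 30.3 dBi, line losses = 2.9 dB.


Pt = 126.7 W = 21.0278 dBW
EIRP = Pt_dBW + Gt - losses = 21.0278 + 30.3 - 2.9 = 48.4278 dBW

48.4278 dBW


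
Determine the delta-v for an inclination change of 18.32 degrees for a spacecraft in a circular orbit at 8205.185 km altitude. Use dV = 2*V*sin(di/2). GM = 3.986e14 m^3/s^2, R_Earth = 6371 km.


r = 14576.1850 km = 1.4576185e+07 m
V = sqrt(mu/r) = 5229.3380 m/s
di = 18.32 deg = 0.3197443 rad
dV = 2*V*sin(di/2) = 2*5229.3380*sin(0.1598722)
dV = 1664.9375 m/s = 1.6649 km/s

1.6649 km/s


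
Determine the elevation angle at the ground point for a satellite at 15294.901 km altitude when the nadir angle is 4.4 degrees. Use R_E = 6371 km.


r = R_E + alt = 21665.9010 km
Law of sines in the satellite / Earth-center / ground-point triangle:
  sin(nadir)/R_E = sin(90 + el)/r  =>  cos(el) = (r/R_E)*sin(nadir)
cos(el) = (21665.9010 / 6371.0000) * sin(4.4 deg) = 0.2608989
el = arccos(0.2608989) = 74.8766 deg
(Earth-central angle = 90 - nadir - el = 10.7234 deg)

74.8766 degrees


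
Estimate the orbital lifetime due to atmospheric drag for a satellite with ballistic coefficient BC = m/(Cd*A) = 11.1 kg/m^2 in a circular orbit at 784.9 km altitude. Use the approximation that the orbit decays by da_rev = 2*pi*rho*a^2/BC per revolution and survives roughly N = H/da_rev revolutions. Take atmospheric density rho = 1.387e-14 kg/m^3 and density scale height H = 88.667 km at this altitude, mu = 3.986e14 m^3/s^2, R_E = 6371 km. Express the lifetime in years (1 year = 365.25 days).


a = R_E + alt = 7155.9000 km = 7.1559e+06 m
da_rev = 2*pi*rho*a^2/BC = 2*pi*1.387e-14*(7.1559e+06)^2/11.1 = 0.402033161 m per revolution
N = H/da_rev = 88667.0000 m / 0.402033161 m = 220546.4838 revolutions
P = 2*pi*sqrt(a^3/mu) = 6024.3142 s
lifetime = N*P = 220546.4838 * 6024.3142 = 1.3286413e+09 s = 15377.7930 days
years = 15377.7930 / 365.25 = 42.1021 years

42.1021 years


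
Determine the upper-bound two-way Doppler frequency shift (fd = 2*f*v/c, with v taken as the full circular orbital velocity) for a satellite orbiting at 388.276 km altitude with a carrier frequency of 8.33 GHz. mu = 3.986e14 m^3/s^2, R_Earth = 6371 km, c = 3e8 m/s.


r = 6.759276e+06 m
v = sqrt(mu/r) = 7679.2456 m/s (worst-case radial velocity)
f = 8.33 GHz = 8.33e+09 Hz
fd = 2*f*v/c = 2*8.33e+09*7679.2456/3.0e+08
fd = 426454.1052 Hz

426454.1052 Hz


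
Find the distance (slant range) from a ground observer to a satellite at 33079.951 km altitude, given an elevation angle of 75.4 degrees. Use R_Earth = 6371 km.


h = 33079.951 km, el = 75.4 deg
d = -R_E*sin(el) + sqrt((R_E*sin(el))^2 + 2*R_E*h + h^2)
d = -6371.0000*sin(1.3160) + sqrt((6371.0000*0.9677092)^2 + 2*6371.0000*33079.951 + 33079.951^2)
d = 33252.9759 km

33252.9759 km


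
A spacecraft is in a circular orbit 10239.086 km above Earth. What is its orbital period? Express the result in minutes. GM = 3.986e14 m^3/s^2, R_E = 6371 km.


r = 16610.0860 km = 1.6610086e+07 m
T = 2*pi*sqrt(r^3/mu) = 2*pi*sqrt(4.582639e+21 / 3.986e14)
T = 21304.3870 s = 355.0731 min

355.0731 minutes


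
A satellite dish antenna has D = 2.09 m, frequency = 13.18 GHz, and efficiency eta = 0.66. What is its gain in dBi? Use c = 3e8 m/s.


lambda = c/f = 3e8 / 1.318e+10 = 0.02276176 m
G = eta*(pi*D/lambda)^2 = 0.66*(pi*2.09/0.02276176)^2
G = 54919.2458 (linear)
G = 10*log10(54919.2458) = 47.3972 dBi

47.3972 dBi


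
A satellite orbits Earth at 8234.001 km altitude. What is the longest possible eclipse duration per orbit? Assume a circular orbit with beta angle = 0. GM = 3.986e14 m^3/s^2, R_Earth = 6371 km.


r = 14605.0010 km
T = 292.7604 min
Eclipse fraction = arcsin(R_E/r)/pi = arcsin(6371.0000/14605.0010)/pi
= arcsin(0.4362204)/pi = 0.1436832
Eclipse duration = 0.1436832 * 292.7604 = 42.0648 min

42.0648 minutes


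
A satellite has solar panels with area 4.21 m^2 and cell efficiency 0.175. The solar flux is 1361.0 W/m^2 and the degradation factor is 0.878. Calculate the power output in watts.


P = area * eta * S * degradation
P = 4.21 * 0.175 * 1361.0 * 0.878
P = 880.3853 W

880.3853 W


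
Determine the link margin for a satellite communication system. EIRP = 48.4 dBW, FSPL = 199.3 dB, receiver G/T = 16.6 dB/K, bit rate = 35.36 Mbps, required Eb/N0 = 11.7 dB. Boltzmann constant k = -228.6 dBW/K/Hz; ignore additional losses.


C/N0 = EIRP - FSPL + G/T - k = 48.4 - 199.3 + 16.6 - (-228.6)
C/N0 = 94.3000 dB-Hz
R_b = 35.36 Mbps = 3.536e+07 bps -> 10*log10(R_b) = 75.4851 dB-Hz
Eb/N0 = C/N0 - 10*log10(R_b) = 94.3000 - 75.4851 = 18.8149 dB
Margin = Eb/N0 - Eb/N0_req = 18.8149 - 11.7 = 7.1149 dB (link closes)

7.1149 dB


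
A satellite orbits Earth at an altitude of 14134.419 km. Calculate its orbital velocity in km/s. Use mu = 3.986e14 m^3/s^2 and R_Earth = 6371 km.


r = R_E + alt = 6371.0 + 14134.419 = 20505.4190 km = 2.0505419e+07 m
v = sqrt(mu/r) = sqrt(3.986e14 / 2.0505419e+07) = 4408.9414 m/s = 4.4089 km/s

4.4089 km/s


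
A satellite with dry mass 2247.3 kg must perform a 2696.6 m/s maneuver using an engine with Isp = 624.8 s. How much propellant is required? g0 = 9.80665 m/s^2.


ve = Isp * g0 = 624.8 * 9.80665 = 6127.194920 m/s
mass ratio = exp(dv/ve) = exp(2696.6/6127.194920) = 1.55286795
m_prop = m_dry * (mr - 1) = 2247.3 * (1.55286795 - 1)
m_prop = 1242.4601 kg

1242.4601 kg


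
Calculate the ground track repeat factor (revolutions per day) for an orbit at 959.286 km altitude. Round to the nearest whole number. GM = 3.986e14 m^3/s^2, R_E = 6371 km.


r = 7.330286e+06 m
T = 2*pi*sqrt(r^3/mu) = 6245.8651 s = 104.0978 min
revs/day = 1440 / 104.0978 = 13.8332
Rounded: 14 revolutions per day

14 revolutions per day


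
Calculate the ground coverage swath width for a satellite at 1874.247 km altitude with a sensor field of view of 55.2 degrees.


FOV = 55.2 deg = 0.9634217 rad
swath = 2 * alt * tan(FOV/2) = 2 * 1874.247 * tan(0.4817109)
swath = 2 * 1874.247 * 0.5227874
swath = 1959.6653 km

1959.6653 km


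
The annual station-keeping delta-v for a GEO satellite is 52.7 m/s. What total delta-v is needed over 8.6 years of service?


dV = rate * years = 52.7 * 8.6
dV = 453.2200 m/s

453.2200 m/s


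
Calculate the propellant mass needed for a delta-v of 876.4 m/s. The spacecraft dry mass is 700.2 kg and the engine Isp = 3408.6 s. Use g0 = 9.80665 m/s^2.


ve = Isp * g0 = 3408.6 * 9.80665 = 33426.947190 m/s
mass ratio = exp(dv/ve) = exp(876.4/33426.947190) = 1.02656509
m_prop = m_dry * (mr - 1) = 700.2 * (1.02656509 - 1)
m_prop = 18.6009 kg

18.6009 kg


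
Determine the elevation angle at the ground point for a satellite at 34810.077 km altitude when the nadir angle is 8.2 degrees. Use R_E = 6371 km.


r = R_E + alt = 41181.0770 km
Law of sines in the satellite / Earth-center / ground-point triangle:
  sin(nadir)/R_E = sin(90 + el)/r  =>  cos(el) = (r/R_E)*sin(nadir)
cos(el) = (41181.0770 / 6371.0000) * sin(8.2 deg) = 0.9219295
el = arccos(0.9219295) = 22.7902 deg
(Earth-central angle = 90 - nadir - el = 59.0098 deg)

22.7902 degrees


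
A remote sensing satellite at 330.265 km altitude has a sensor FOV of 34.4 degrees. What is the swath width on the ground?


FOV = 34.4 deg = 0.6003933 rad
swath = 2 * alt * tan(FOV/2) = 2 * 330.265 * tan(0.3001966)
swath = 2 * 330.265 * 0.3095517
swath = 204.4682 km

204.4682 km


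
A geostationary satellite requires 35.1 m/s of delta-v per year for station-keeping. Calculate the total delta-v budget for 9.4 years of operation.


dV = rate * years = 35.1 * 9.4
dV = 329.9400 m/s

329.9400 m/s


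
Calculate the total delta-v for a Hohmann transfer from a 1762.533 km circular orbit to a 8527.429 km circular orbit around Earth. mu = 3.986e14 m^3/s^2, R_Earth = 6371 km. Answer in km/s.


r1 = 8133.5330 km = 8.133533e+06 m
r2 = 14898.4290 km = 1.4898429e+07 m
dv1 = sqrt(mu/r1)*(sqrt(2*r2/(r1+r2)) - 1) = 961.9886 m/s
dv2 = sqrt(mu/r2)*(1 - sqrt(2*r1/(r1+r2))) = 825.4960 m/s
total dv = |dv1| + |dv2| = 961.9886 + 825.4960 = 1787.4846 m/s = 1.7875 km/s

1.7875 km/s


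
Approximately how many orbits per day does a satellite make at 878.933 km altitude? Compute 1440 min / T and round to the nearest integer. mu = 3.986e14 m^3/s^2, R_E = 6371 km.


r = 7.249933e+06 m
T = 2*pi*sqrt(r^3/mu) = 6143.4483 s = 102.3908 min
revs/day = 1440 / 102.3908 = 14.0638
Rounded: 14 revolutions per day

14 revolutions per day


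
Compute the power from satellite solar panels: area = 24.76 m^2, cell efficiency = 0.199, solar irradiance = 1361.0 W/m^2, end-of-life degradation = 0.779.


P = area * eta * S * degradation
P = 24.76 * 0.199 * 1361.0 * 0.779
P = 5223.9535 W

5223.9535 W


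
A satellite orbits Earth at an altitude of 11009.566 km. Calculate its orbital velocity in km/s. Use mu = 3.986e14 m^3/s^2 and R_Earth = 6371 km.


r = R_E + alt = 6371.0 + 11009.566 = 17380.5660 km = 1.7380566e+07 m
v = sqrt(mu/r) = sqrt(3.986e14 / 1.7380566e+07) = 4788.9102 m/s = 4.7889 km/s

4.7889 km/s


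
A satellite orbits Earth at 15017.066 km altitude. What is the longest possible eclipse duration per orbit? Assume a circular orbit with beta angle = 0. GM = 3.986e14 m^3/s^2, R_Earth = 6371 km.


r = 21388.0660 km
T = 518.8206 min
Eclipse fraction = arcsin(R_E/r)/pi = arcsin(6371.0000/21388.0660)/pi
= arcsin(0.2978764)/pi = 0.09627833
Eclipse duration = 0.09627833 * 518.8206 = 49.9512 min

49.9512 minutes


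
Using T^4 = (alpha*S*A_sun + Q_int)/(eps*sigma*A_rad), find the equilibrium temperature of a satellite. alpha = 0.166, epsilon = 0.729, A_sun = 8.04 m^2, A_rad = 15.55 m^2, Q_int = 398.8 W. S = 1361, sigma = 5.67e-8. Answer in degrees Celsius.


Numerator = alpha*S*A_sun + Q_int = 0.166*1361*8.04 + 398.8 = 2215.2450 W
Denominator = eps*sigma*A_rad = 0.729*5.67e-8*15.55 = 6.4274836e-07 W/K^4
T^4 = 3.4465199e+09 K^4
T = 242.2954 K = -30.8546 C

-30.8546 degrees Celsius


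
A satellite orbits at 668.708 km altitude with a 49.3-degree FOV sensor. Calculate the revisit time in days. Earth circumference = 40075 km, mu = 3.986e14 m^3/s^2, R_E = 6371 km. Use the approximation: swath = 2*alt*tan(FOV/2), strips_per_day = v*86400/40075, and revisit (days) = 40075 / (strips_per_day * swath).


swath = 2*668.708*tan(0.4302237) = 613.7292 km
v = sqrt(mu/r) = 7524.7370 m/s = 7.5247 km/s
strips/day = v*86400/40075 = 7.5247*86400/40075 = 16.2230
coverage/day = strips * swath = 16.2230 * 613.7292 = 9956.5368 km
revisit = 40075 / 9956.5368 = 4.0250 days

4.0250 days


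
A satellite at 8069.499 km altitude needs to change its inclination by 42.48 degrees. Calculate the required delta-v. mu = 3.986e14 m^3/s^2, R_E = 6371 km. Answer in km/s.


r = 14440.4990 km = 1.4440499e+07 m
V = sqrt(mu/r) = 5253.8485 m/s
di = 42.48 deg = 0.7414159 rad
dV = 2*V*sin(di/2) = 2*5253.8485*sin(0.3707079)
dV = 3806.6798 m/s = 3.8067 km/s

3.8067 km/s


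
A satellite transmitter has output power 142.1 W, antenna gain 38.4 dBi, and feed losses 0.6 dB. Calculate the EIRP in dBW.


Pt = 142.1 W = 21.5259 dBW
EIRP = Pt_dBW + Gt - losses = 21.5259 + 38.4 - 0.6 = 59.3259 dBW

59.3259 dBW


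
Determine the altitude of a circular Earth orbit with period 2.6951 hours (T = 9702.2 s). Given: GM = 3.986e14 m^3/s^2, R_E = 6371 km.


T = 9702.2 s
r = (mu*T^2/(4*pi^2))^(1/3) = (3.986e14 * 9702.2^2 / (4*pi^2))^(1/3)
r = 9.8319426e+06 m = 9831.9426 km
alt = r - R_E = 9831.9426 - 6371 = 3460.9426 km

3460.9426 km


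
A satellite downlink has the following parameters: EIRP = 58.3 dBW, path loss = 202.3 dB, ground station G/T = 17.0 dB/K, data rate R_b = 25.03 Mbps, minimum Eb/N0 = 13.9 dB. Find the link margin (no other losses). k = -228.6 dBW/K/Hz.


C/N0 = EIRP - FSPL + G/T - k = 58.3 - 202.3 + 17.0 - (-228.6)
C/N0 = 101.6000 dB-Hz
R_b = 25.03 Mbps = 2.503e+07 bps -> 10*log10(R_b) = 73.9846 dB-Hz
Eb/N0 = C/N0 - 10*log10(R_b) = 101.6000 - 73.9846 = 27.6154 dB
Margin = Eb/N0 - Eb/N0_req = 27.6154 - 13.9 = 13.7154 dB (link closes)

13.7154 dB


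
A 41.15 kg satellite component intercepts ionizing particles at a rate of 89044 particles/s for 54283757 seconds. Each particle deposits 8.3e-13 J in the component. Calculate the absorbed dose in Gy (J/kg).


Total energy deposited = rate * time * E_per
  = 89044 * 54283757 * 8.3e-13 = 4.0119 J
Dose = E_total / mass = 4.0119 / 41.15
Dose = 0.09749511 Gy

0.0975 Gy


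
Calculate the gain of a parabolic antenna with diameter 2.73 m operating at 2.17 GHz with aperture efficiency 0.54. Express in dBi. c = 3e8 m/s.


lambda = c/f = 3e8 / 2.17e+09 = 0.1382488 m
G = eta*(pi*D/lambda)^2 = 0.54*(pi*2.73/0.1382488)^2
G = 2078.2403 (linear)
G = 10*log10(2078.2403) = 33.1770 dBi

33.1770 dBi


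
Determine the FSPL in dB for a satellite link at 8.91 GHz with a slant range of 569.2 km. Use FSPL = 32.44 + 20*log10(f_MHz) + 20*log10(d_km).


f = 8.91 GHz = 8910.0000 MHz
d = 569.2 km
FSPL = 32.44 + 20*log10(8910.0000) + 20*log10(569.2)
FSPL = 32.44 + 78.9976 + 55.1053
FSPL = 166.5429 dB

166.5429 dB


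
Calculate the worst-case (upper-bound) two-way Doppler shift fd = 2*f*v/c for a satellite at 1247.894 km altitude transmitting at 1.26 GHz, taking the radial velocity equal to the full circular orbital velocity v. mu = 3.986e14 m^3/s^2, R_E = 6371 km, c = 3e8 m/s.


r = 7.618894e+06 m
v = sqrt(mu/r) = 7233.0702 m/s (worst-case radial velocity)
f = 1.26 GHz = 1.26e+09 Hz
fd = 2*f*v/c = 2*1.26e+09*7233.0702/3.0e+08
fd = 60757.7899 Hz

60757.7899 Hz


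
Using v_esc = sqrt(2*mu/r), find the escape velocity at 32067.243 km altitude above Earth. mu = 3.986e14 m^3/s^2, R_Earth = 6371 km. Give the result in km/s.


r = 6371.0 + 32067.243 = 38438.2430 km = 3.8438243e+07 m
v_esc = sqrt(2*mu/r) = sqrt(2*3.986e14 / 3.8438243e+07)
v_esc = 4554.0929 m/s = 4.5541 km/s

4.5541 km/s


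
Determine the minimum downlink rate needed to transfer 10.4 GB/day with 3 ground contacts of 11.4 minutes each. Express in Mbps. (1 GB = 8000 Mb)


total contact time = 3 * 11.4 * 60 = 2052.0000 s
data = 10.4 GB = 83200.0000 Mb
rate = 83200.0000 / 2052.0000 = 40.5458 Mbps

40.5458 Mbps


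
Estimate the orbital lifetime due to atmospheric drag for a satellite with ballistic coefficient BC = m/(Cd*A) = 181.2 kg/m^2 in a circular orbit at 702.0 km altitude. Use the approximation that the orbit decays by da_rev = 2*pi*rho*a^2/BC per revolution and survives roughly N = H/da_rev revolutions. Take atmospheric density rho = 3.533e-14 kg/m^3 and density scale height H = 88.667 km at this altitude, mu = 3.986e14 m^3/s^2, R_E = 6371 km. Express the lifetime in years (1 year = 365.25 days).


a = R_E + alt = 7073.0000 km = 7.073e+06 m
da_rev = 2*pi*rho*a^2/BC = 2*pi*3.533e-14*(7.073e+06)^2/181.2 = 0.0612876019 m per revolution
N = H/da_rev = 88667.0000 m / 0.0612876019 m = 1.4467363e+06 revolutions
P = 2*pi*sqrt(a^3/mu) = 5919.9319 s
lifetime = N*P = 1.4467363e+06 * 5919.9319 = 8.5645805e+09 s = 99127.0888 days
years = 99127.0888 / 365.25 = 271.3952 years

271.3952 years


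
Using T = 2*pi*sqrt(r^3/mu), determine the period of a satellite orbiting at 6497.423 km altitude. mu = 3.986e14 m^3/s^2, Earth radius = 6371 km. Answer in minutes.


r = 12868.4230 km = 1.2868423e+07 m
T = 2*pi*sqrt(r^3/mu) = 2*pi*sqrt(2.1309634e+21 / 3.986e14)
T = 14527.7786 s = 242.1296 min

242.1296 minutes


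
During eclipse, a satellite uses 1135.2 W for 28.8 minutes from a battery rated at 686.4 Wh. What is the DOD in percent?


E_used = P * t / 60 = 1135.2 * 28.8 / 60 = 544.8960 Wh
DOD = E_used / E_total * 100 = 544.8960 / 686.4 * 100
DOD = 79.3846 %

79.3846 %


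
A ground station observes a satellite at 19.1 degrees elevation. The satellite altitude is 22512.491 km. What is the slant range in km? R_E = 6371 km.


h = 22512.491 km, el = 19.1 deg
d = -R_E*sin(el) + sqrt((R_E*sin(el))^2 + 2*R_E*h + h^2)
d = -6371.0000*sin(0.3333579) + sqrt((6371.0000*0.3272179)^2 + 2*6371.0000*22512.491 + 22512.491^2)
d = 26164.4082 km

26164.4082 km


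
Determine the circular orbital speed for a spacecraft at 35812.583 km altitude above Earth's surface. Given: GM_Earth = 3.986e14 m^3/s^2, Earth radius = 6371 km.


r = R_E + alt = 6371.0 + 35812.583 = 42183.5830 km = 4.2183583e+07 m
v = sqrt(mu/r) = sqrt(3.986e14 / 4.2183583e+07) = 3073.9508 m/s = 3.0740 km/s

3.0740 km/s


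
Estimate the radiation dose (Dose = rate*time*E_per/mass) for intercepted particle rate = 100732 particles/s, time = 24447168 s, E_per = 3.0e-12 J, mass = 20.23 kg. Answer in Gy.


Total energy deposited = rate * time * E_per
  = 100732 * 24447168 * 3.0e-12 = 7.3878 J
Dose = E_total / mass = 7.3878 / 20.23
Dose = 0.3651921 Gy

0.3652 Gy


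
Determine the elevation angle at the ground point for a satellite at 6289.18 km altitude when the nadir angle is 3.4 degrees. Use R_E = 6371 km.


r = R_E + alt = 12660.1800 km
Law of sines in the satellite / Earth-center / ground-point triangle:
  sin(nadir)/R_E = sin(90 + el)/r  =>  cos(el) = (r/R_E)*sin(nadir)
cos(el) = (12660.1800 / 6371.0000) * sin(3.4 deg) = 0.1178511
el = arccos(0.1178511) = 83.2319 deg
(Earth-central angle = 90 - nadir - el = 3.3681 deg)

83.2319 degrees


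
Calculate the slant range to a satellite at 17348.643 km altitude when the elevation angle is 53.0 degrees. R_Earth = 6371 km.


h = 17348.643 km, el = 53.0 deg
d = -R_E*sin(el) + sqrt((R_E*sin(el))^2 + 2*R_E*h + h^2)
d = -6371.0000*sin(0.9250245) + sqrt((6371.0000*0.7986355)^2 + 2*6371.0000*17348.643 + 17348.643^2)
d = 18319.5982 km

18319.5982 km


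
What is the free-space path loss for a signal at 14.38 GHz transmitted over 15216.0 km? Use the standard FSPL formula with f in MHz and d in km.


f = 14.38 GHz = 14380.0000 MHz
d = 15216.0 km
FSPL = 32.44 + 20*log10(14380.0000) + 20*log10(15216.0)
FSPL = 32.44 + 83.1552 + 83.6460
FSPL = 199.2412 dB

199.2412 dB


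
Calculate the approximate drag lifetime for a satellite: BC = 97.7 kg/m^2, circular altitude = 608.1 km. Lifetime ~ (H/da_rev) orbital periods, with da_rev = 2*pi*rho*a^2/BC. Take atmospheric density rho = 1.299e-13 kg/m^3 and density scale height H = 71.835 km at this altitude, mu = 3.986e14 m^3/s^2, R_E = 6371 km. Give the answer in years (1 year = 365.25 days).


a = R_E + alt = 6979.1000 km = 6.9791e+06 m
da_rev = 2*pi*rho*a^2/BC = 2*pi*1.299e-13*(6.9791e+06)^2/97.7 = 0.406905254 m per revolution
N = H/da_rev = 71835.0000 m / 0.406905254 m = 176539.8682 revolutions
P = 2*pi*sqrt(a^3/mu) = 5802.4359 s
lifetime = N*P = 176539.8682 * 5802.4359 = 1.0243613e+09 s = 11856.0332 days
years = 11856.0332 / 365.25 = 32.4600 years

32.4600 years
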